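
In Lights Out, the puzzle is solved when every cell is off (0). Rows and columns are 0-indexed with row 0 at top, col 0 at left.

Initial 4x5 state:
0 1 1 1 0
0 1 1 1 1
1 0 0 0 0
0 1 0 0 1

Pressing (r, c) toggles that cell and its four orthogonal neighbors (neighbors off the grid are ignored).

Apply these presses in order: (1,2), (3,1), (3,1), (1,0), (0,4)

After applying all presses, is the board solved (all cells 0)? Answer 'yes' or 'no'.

Answer: no

Derivation:
After press 1 at (1,2):
0 1 0 1 0
0 0 0 0 1
1 0 1 0 0
0 1 0 0 1

After press 2 at (3,1):
0 1 0 1 0
0 0 0 0 1
1 1 1 0 0
1 0 1 0 1

After press 3 at (3,1):
0 1 0 1 0
0 0 0 0 1
1 0 1 0 0
0 1 0 0 1

After press 4 at (1,0):
1 1 0 1 0
1 1 0 0 1
0 0 1 0 0
0 1 0 0 1

After press 5 at (0,4):
1 1 0 0 1
1 1 0 0 0
0 0 1 0 0
0 1 0 0 1

Lights still on: 8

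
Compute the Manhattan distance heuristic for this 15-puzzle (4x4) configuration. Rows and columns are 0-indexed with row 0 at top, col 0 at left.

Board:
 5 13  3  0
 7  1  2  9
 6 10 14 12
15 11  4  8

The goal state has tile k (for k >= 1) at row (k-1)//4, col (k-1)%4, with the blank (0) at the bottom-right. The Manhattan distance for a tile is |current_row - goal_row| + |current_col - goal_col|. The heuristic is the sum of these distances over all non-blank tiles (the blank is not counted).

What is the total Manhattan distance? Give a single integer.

Tile 5: (0,0)->(1,0) = 1
Tile 13: (0,1)->(3,0) = 4
Tile 3: (0,2)->(0,2) = 0
Tile 7: (1,0)->(1,2) = 2
Tile 1: (1,1)->(0,0) = 2
Tile 2: (1,2)->(0,1) = 2
Tile 9: (1,3)->(2,0) = 4
Tile 6: (2,0)->(1,1) = 2
Tile 10: (2,1)->(2,1) = 0
Tile 14: (2,2)->(3,1) = 2
Tile 12: (2,3)->(2,3) = 0
Tile 15: (3,0)->(3,2) = 2
Tile 11: (3,1)->(2,2) = 2
Tile 4: (3,2)->(0,3) = 4
Tile 8: (3,3)->(1,3) = 2
Sum: 1 + 4 + 0 + 2 + 2 + 2 + 4 + 2 + 0 + 2 + 0 + 2 + 2 + 4 + 2 = 29

Answer: 29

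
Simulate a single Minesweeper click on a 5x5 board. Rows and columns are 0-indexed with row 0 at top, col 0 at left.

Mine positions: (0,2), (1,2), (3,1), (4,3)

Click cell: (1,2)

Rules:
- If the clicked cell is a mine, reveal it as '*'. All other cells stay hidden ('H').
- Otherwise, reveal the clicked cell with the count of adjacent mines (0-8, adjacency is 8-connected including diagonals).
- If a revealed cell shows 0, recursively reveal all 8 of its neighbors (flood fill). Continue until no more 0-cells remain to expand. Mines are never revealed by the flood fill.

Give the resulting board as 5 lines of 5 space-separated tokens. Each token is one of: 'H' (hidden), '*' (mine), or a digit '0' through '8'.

H H H H H
H H * H H
H H H H H
H H H H H
H H H H H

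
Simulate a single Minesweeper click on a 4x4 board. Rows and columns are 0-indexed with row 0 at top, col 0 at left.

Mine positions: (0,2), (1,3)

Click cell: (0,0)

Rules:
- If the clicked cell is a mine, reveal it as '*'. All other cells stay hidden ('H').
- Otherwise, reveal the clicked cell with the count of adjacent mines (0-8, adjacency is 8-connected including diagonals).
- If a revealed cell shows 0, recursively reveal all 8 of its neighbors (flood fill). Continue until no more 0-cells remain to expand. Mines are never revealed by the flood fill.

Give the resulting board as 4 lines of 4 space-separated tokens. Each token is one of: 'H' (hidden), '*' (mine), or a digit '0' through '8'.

0 1 H H
0 1 2 H
0 0 1 1
0 0 0 0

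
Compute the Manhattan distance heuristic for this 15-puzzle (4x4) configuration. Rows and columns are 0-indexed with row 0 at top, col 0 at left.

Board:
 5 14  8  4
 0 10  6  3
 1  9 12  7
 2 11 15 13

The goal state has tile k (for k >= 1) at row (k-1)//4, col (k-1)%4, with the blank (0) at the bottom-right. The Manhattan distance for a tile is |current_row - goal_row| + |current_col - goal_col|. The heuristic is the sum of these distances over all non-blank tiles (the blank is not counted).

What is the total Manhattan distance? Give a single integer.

Answer: 25

Derivation:
Tile 5: (0,0)->(1,0) = 1
Tile 14: (0,1)->(3,1) = 3
Tile 8: (0,2)->(1,3) = 2
Tile 4: (0,3)->(0,3) = 0
Tile 10: (1,1)->(2,1) = 1
Tile 6: (1,2)->(1,1) = 1
Tile 3: (1,3)->(0,2) = 2
Tile 1: (2,0)->(0,0) = 2
Tile 9: (2,1)->(2,0) = 1
Tile 12: (2,2)->(2,3) = 1
Tile 7: (2,3)->(1,2) = 2
Tile 2: (3,0)->(0,1) = 4
Tile 11: (3,1)->(2,2) = 2
Tile 15: (3,2)->(3,2) = 0
Tile 13: (3,3)->(3,0) = 3
Sum: 1 + 3 + 2 + 0 + 1 + 1 + 2 + 2 + 1 + 1 + 2 + 4 + 2 + 0 + 3 = 25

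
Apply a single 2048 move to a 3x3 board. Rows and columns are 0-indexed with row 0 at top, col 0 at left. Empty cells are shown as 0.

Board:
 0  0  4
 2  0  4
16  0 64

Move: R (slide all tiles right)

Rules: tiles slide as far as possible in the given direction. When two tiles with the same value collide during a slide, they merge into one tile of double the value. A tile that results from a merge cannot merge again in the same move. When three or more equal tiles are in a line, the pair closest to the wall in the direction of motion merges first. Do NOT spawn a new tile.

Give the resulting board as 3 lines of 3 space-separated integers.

Slide right:
row 0: [0, 0, 4] -> [0, 0, 4]
row 1: [2, 0, 4] -> [0, 2, 4]
row 2: [16, 0, 64] -> [0, 16, 64]

Answer:  0  0  4
 0  2  4
 0 16 64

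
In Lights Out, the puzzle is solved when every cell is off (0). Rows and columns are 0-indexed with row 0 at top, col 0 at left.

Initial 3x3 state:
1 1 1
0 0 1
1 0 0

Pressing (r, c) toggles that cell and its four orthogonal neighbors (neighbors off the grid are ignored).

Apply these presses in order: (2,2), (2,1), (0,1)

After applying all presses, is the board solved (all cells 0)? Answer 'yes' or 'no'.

Answer: yes

Derivation:
After press 1 at (2,2):
1 1 1
0 0 0
1 1 1

After press 2 at (2,1):
1 1 1
0 1 0
0 0 0

After press 3 at (0,1):
0 0 0
0 0 0
0 0 0

Lights still on: 0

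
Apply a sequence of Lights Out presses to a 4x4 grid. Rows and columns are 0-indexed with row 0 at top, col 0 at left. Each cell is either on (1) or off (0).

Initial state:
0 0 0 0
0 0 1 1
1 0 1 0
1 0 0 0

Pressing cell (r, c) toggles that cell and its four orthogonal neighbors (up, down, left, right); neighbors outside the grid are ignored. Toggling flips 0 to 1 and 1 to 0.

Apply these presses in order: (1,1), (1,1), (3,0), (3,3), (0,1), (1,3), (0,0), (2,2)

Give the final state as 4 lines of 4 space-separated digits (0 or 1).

Answer: 0 0 1 1
1 1 1 0
0 1 0 1
0 1 0 1

Derivation:
After press 1 at (1,1):
0 1 0 0
1 1 0 1
1 1 1 0
1 0 0 0

After press 2 at (1,1):
0 0 0 0
0 0 1 1
1 0 1 0
1 0 0 0

After press 3 at (3,0):
0 0 0 0
0 0 1 1
0 0 1 0
0 1 0 0

After press 4 at (3,3):
0 0 0 0
0 0 1 1
0 0 1 1
0 1 1 1

After press 5 at (0,1):
1 1 1 0
0 1 1 1
0 0 1 1
0 1 1 1

After press 6 at (1,3):
1 1 1 1
0 1 0 0
0 0 1 0
0 1 1 1

After press 7 at (0,0):
0 0 1 1
1 1 0 0
0 0 1 0
0 1 1 1

After press 8 at (2,2):
0 0 1 1
1 1 1 0
0 1 0 1
0 1 0 1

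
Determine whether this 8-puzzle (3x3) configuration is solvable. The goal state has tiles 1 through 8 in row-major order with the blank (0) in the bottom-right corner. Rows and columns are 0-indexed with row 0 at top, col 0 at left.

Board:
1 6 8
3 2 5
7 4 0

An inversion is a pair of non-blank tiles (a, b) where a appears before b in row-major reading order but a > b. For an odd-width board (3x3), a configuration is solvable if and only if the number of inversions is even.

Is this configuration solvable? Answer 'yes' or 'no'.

Answer: yes

Derivation:
Inversions (pairs i<j in row-major order where tile[i] > tile[j] > 0): 12
12 is even, so the puzzle is solvable.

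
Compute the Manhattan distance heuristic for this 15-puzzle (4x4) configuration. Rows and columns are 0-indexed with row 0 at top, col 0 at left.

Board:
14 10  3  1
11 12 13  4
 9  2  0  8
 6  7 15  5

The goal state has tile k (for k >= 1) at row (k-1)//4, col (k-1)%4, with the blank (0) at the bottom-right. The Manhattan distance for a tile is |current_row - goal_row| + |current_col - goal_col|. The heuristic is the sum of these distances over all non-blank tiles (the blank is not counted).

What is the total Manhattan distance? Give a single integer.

Answer: 34

Derivation:
Tile 14: (0,0)->(3,1) = 4
Tile 10: (0,1)->(2,1) = 2
Tile 3: (0,2)->(0,2) = 0
Tile 1: (0,3)->(0,0) = 3
Tile 11: (1,0)->(2,2) = 3
Tile 12: (1,1)->(2,3) = 3
Tile 13: (1,2)->(3,0) = 4
Tile 4: (1,3)->(0,3) = 1
Tile 9: (2,0)->(2,0) = 0
Tile 2: (2,1)->(0,1) = 2
Tile 8: (2,3)->(1,3) = 1
Tile 6: (3,0)->(1,1) = 3
Tile 7: (3,1)->(1,2) = 3
Tile 15: (3,2)->(3,2) = 0
Tile 5: (3,3)->(1,0) = 5
Sum: 4 + 2 + 0 + 3 + 3 + 3 + 4 + 1 + 0 + 2 + 1 + 3 + 3 + 0 + 5 = 34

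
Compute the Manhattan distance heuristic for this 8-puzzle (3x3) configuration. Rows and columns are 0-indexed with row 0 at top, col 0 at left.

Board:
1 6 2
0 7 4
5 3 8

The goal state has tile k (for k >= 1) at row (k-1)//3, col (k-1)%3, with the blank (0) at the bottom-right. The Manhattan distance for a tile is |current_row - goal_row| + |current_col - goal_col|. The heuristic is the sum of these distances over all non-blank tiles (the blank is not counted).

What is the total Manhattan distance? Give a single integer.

Answer: 13

Derivation:
Tile 1: at (0,0), goal (0,0), distance |0-0|+|0-0| = 0
Tile 6: at (0,1), goal (1,2), distance |0-1|+|1-2| = 2
Tile 2: at (0,2), goal (0,1), distance |0-0|+|2-1| = 1
Tile 7: at (1,1), goal (2,0), distance |1-2|+|1-0| = 2
Tile 4: at (1,2), goal (1,0), distance |1-1|+|2-0| = 2
Tile 5: at (2,0), goal (1,1), distance |2-1|+|0-1| = 2
Tile 3: at (2,1), goal (0,2), distance |2-0|+|1-2| = 3
Tile 8: at (2,2), goal (2,1), distance |2-2|+|2-1| = 1
Sum: 0 + 2 + 1 + 2 + 2 + 2 + 3 + 1 = 13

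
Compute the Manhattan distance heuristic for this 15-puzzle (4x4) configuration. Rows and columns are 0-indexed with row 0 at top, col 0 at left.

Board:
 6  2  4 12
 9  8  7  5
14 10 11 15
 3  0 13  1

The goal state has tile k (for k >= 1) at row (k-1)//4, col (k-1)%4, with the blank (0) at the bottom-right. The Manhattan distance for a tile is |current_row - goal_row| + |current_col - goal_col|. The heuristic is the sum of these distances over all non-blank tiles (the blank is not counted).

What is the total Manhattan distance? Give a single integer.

Tile 6: at (0,0), goal (1,1), distance |0-1|+|0-1| = 2
Tile 2: at (0,1), goal (0,1), distance |0-0|+|1-1| = 0
Tile 4: at (0,2), goal (0,3), distance |0-0|+|2-3| = 1
Tile 12: at (0,3), goal (2,3), distance |0-2|+|3-3| = 2
Tile 9: at (1,0), goal (2,0), distance |1-2|+|0-0| = 1
Tile 8: at (1,1), goal (1,3), distance |1-1|+|1-3| = 2
Tile 7: at (1,2), goal (1,2), distance |1-1|+|2-2| = 0
Tile 5: at (1,3), goal (1,0), distance |1-1|+|3-0| = 3
Tile 14: at (2,0), goal (3,1), distance |2-3|+|0-1| = 2
Tile 10: at (2,1), goal (2,1), distance |2-2|+|1-1| = 0
Tile 11: at (2,2), goal (2,2), distance |2-2|+|2-2| = 0
Tile 15: at (2,3), goal (3,2), distance |2-3|+|3-2| = 2
Tile 3: at (3,0), goal (0,2), distance |3-0|+|0-2| = 5
Tile 13: at (3,2), goal (3,0), distance |3-3|+|2-0| = 2
Tile 1: at (3,3), goal (0,0), distance |3-0|+|3-0| = 6
Sum: 2 + 0 + 1 + 2 + 1 + 2 + 0 + 3 + 2 + 0 + 0 + 2 + 5 + 2 + 6 = 28

Answer: 28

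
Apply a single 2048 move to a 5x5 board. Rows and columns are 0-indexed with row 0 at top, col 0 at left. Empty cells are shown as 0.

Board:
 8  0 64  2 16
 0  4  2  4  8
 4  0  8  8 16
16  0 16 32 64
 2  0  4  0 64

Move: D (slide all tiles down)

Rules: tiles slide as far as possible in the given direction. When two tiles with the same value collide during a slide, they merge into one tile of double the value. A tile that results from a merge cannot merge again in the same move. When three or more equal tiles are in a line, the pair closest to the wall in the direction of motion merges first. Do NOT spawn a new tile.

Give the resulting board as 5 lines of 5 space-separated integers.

Answer:   0   0  64   0   0
  8   0   2   2  16
  4   0   8   4   8
 16   0  16   8  16
  2   4   4  32 128

Derivation:
Slide down:
col 0: [8, 0, 4, 16, 2] -> [0, 8, 4, 16, 2]
col 1: [0, 4, 0, 0, 0] -> [0, 0, 0, 0, 4]
col 2: [64, 2, 8, 16, 4] -> [64, 2, 8, 16, 4]
col 3: [2, 4, 8, 32, 0] -> [0, 2, 4, 8, 32]
col 4: [16, 8, 16, 64, 64] -> [0, 16, 8, 16, 128]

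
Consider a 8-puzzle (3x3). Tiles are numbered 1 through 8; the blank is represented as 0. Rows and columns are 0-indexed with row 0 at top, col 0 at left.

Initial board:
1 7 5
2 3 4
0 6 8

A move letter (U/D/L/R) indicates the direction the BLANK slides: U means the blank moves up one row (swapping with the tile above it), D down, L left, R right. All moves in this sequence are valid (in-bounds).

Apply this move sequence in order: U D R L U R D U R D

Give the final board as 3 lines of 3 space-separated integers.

Answer: 1 7 5
3 4 8
2 6 0

Derivation:
After move 1 (U):
1 7 5
0 3 4
2 6 8

After move 2 (D):
1 7 5
2 3 4
0 6 8

After move 3 (R):
1 7 5
2 3 4
6 0 8

After move 4 (L):
1 7 5
2 3 4
0 6 8

After move 5 (U):
1 7 5
0 3 4
2 6 8

After move 6 (R):
1 7 5
3 0 4
2 6 8

After move 7 (D):
1 7 5
3 6 4
2 0 8

After move 8 (U):
1 7 5
3 0 4
2 6 8

After move 9 (R):
1 7 5
3 4 0
2 6 8

After move 10 (D):
1 7 5
3 4 8
2 6 0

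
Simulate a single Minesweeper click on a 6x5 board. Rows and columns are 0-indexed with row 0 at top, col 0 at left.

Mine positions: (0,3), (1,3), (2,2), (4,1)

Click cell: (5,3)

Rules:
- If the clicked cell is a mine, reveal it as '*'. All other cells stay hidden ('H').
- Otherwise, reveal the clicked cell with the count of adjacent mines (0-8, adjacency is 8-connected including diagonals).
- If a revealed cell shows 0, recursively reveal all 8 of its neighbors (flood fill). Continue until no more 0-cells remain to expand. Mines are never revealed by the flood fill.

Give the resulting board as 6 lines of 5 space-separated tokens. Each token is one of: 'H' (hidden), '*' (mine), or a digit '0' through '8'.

H H H H H
H H H H H
H H H 2 1
H H 2 1 0
H H 1 0 0
H H 1 0 0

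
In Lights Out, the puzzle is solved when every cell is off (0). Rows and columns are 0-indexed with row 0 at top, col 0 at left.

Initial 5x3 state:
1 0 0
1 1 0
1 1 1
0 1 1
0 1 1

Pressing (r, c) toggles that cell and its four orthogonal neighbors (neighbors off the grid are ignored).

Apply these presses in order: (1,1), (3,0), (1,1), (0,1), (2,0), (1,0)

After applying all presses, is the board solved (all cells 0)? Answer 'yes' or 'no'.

Answer: no

Derivation:
After press 1 at (1,1):
1 1 0
0 0 1
1 0 1
0 1 1
0 1 1

After press 2 at (3,0):
1 1 0
0 0 1
0 0 1
1 0 1
1 1 1

After press 3 at (1,1):
1 0 0
1 1 0
0 1 1
1 0 1
1 1 1

After press 4 at (0,1):
0 1 1
1 0 0
0 1 1
1 0 1
1 1 1

After press 5 at (2,0):
0 1 1
0 0 0
1 0 1
0 0 1
1 1 1

After press 6 at (1,0):
1 1 1
1 1 0
0 0 1
0 0 1
1 1 1

Lights still on: 10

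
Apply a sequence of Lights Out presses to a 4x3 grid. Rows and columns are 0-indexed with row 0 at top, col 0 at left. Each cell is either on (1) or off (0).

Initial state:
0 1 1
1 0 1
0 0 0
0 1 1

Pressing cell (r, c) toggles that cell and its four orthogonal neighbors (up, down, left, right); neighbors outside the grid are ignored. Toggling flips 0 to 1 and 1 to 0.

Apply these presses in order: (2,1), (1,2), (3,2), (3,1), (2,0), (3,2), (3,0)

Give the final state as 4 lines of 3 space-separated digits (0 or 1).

After press 1 at (2,1):
0 1 1
1 1 1
1 1 1
0 0 1

After press 2 at (1,2):
0 1 0
1 0 0
1 1 0
0 0 1

After press 3 at (3,2):
0 1 0
1 0 0
1 1 1
0 1 0

After press 4 at (3,1):
0 1 0
1 0 0
1 0 1
1 0 1

After press 5 at (2,0):
0 1 0
0 0 0
0 1 1
0 0 1

After press 6 at (3,2):
0 1 0
0 0 0
0 1 0
0 1 0

After press 7 at (3,0):
0 1 0
0 0 0
1 1 0
1 0 0

Answer: 0 1 0
0 0 0
1 1 0
1 0 0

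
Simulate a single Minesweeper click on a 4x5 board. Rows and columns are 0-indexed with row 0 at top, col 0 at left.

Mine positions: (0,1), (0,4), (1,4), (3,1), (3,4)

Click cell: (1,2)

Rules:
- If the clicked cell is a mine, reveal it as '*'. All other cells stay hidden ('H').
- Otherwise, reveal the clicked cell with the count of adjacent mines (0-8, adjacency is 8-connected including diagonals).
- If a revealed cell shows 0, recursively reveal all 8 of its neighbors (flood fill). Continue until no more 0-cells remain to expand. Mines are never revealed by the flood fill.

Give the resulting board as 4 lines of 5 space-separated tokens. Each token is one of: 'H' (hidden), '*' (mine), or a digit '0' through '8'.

H H H H H
H H 1 H H
H H H H H
H H H H H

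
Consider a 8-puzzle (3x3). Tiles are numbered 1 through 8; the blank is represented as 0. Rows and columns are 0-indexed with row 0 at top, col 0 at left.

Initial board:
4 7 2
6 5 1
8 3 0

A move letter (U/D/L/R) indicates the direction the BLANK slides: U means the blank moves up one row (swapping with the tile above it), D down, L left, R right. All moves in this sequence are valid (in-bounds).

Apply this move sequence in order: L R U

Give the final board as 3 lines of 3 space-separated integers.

After move 1 (L):
4 7 2
6 5 1
8 0 3

After move 2 (R):
4 7 2
6 5 1
8 3 0

After move 3 (U):
4 7 2
6 5 0
8 3 1

Answer: 4 7 2
6 5 0
8 3 1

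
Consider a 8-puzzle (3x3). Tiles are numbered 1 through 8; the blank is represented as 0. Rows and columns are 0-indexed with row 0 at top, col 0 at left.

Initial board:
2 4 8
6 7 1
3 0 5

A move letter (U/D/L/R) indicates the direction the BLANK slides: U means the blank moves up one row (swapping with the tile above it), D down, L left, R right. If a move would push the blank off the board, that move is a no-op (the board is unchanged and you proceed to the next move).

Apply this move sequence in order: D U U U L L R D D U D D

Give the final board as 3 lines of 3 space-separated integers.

After move 1 (D):
2 4 8
6 7 1
3 0 5

After move 2 (U):
2 4 8
6 0 1
3 7 5

After move 3 (U):
2 0 8
6 4 1
3 7 5

After move 4 (U):
2 0 8
6 4 1
3 7 5

After move 5 (L):
0 2 8
6 4 1
3 7 5

After move 6 (L):
0 2 8
6 4 1
3 7 5

After move 7 (R):
2 0 8
6 4 1
3 7 5

After move 8 (D):
2 4 8
6 0 1
3 7 5

After move 9 (D):
2 4 8
6 7 1
3 0 5

After move 10 (U):
2 4 8
6 0 1
3 7 5

After move 11 (D):
2 4 8
6 7 1
3 0 5

After move 12 (D):
2 4 8
6 7 1
3 0 5

Answer: 2 4 8
6 7 1
3 0 5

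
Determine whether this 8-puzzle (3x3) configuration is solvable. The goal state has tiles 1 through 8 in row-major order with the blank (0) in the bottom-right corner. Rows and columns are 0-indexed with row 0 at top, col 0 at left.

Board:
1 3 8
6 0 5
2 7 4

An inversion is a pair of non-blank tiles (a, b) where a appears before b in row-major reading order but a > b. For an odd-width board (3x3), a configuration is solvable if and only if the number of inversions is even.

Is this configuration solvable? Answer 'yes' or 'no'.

Inversions (pairs i<j in row-major order where tile[i] > tile[j] > 0): 12
12 is even, so the puzzle is solvable.

Answer: yes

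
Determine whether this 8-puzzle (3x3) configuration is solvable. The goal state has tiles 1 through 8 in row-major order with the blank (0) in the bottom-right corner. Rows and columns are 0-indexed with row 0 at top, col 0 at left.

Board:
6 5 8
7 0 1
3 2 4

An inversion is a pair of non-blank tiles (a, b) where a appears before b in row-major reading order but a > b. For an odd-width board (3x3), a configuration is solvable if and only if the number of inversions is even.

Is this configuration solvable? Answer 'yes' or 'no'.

Answer: no

Derivation:
Inversions (pairs i<j in row-major order where tile[i] > tile[j] > 0): 19
19 is odd, so the puzzle is not solvable.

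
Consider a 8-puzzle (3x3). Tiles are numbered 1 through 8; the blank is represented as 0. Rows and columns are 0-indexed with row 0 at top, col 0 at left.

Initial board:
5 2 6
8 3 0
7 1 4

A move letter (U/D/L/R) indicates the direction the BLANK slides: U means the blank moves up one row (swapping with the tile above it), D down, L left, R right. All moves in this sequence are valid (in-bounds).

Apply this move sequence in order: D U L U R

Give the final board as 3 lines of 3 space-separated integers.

Answer: 5 6 0
8 2 3
7 1 4

Derivation:
After move 1 (D):
5 2 6
8 3 4
7 1 0

After move 2 (U):
5 2 6
8 3 0
7 1 4

After move 3 (L):
5 2 6
8 0 3
7 1 4

After move 4 (U):
5 0 6
8 2 3
7 1 4

After move 5 (R):
5 6 0
8 2 3
7 1 4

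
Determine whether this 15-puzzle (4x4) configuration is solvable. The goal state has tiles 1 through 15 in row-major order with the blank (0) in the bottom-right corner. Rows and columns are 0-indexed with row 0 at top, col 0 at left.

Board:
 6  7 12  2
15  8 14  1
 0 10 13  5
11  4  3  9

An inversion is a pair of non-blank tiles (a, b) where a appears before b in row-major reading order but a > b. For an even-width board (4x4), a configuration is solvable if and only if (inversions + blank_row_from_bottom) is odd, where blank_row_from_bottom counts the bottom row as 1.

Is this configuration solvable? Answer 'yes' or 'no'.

Answer: yes

Derivation:
Inversions: 57
Blank is in row 2 (0-indexed from top), which is row 2 counting from the bottom (bottom = 1).
57 + 2 = 59, which is odd, so the puzzle is solvable.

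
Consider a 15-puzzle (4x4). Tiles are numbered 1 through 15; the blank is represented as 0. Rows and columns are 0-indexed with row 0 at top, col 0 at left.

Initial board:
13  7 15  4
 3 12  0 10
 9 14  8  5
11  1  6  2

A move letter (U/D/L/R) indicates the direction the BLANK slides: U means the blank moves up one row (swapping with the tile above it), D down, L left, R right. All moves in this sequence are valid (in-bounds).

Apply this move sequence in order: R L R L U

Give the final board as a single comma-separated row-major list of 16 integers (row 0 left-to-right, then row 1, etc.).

Answer: 13, 7, 0, 4, 3, 12, 15, 10, 9, 14, 8, 5, 11, 1, 6, 2

Derivation:
After move 1 (R):
13  7 15  4
 3 12 10  0
 9 14  8  5
11  1  6  2

After move 2 (L):
13  7 15  4
 3 12  0 10
 9 14  8  5
11  1  6  2

After move 3 (R):
13  7 15  4
 3 12 10  0
 9 14  8  5
11  1  6  2

After move 4 (L):
13  7 15  4
 3 12  0 10
 9 14  8  5
11  1  6  2

After move 5 (U):
13  7  0  4
 3 12 15 10
 9 14  8  5
11  1  6  2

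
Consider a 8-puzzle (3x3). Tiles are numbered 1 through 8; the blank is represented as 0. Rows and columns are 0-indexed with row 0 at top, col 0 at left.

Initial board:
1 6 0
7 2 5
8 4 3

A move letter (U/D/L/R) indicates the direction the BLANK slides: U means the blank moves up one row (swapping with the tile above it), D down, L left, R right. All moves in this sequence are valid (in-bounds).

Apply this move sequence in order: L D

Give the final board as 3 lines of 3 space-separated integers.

Answer: 1 2 6
7 0 5
8 4 3

Derivation:
After move 1 (L):
1 0 6
7 2 5
8 4 3

After move 2 (D):
1 2 6
7 0 5
8 4 3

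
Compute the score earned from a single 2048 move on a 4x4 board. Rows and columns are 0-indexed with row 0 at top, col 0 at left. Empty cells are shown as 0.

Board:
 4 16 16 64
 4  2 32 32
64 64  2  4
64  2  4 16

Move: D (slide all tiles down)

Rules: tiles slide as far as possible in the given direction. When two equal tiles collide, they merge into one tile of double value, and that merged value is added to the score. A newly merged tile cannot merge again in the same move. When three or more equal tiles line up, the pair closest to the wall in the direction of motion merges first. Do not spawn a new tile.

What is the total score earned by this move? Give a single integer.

Slide down:
col 0: [4, 4, 64, 64] -> [0, 0, 8, 128]  score +136 (running 136)
col 1: [16, 2, 64, 2] -> [16, 2, 64, 2]  score +0 (running 136)
col 2: [16, 32, 2, 4] -> [16, 32, 2, 4]  score +0 (running 136)
col 3: [64, 32, 4, 16] -> [64, 32, 4, 16]  score +0 (running 136)
Board after move:
  0  16  16  64
  0   2  32  32
  8  64   2   4
128   2   4  16

Answer: 136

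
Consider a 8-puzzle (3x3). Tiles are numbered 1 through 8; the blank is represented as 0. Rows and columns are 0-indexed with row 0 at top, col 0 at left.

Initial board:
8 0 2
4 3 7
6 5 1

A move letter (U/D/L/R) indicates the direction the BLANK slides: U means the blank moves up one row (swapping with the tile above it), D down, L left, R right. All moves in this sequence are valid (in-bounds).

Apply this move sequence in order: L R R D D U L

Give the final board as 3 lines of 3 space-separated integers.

After move 1 (L):
0 8 2
4 3 7
6 5 1

After move 2 (R):
8 0 2
4 3 7
6 5 1

After move 3 (R):
8 2 0
4 3 7
6 5 1

After move 4 (D):
8 2 7
4 3 0
6 5 1

After move 5 (D):
8 2 7
4 3 1
6 5 0

After move 6 (U):
8 2 7
4 3 0
6 5 1

After move 7 (L):
8 2 7
4 0 3
6 5 1

Answer: 8 2 7
4 0 3
6 5 1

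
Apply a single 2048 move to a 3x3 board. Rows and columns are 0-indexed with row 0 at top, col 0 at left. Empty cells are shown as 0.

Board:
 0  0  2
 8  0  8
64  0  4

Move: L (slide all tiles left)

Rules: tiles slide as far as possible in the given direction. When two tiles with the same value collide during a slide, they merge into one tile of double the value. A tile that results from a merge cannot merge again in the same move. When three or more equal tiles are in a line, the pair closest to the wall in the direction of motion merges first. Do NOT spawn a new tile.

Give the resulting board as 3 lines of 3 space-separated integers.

Answer:  2  0  0
16  0  0
64  4  0

Derivation:
Slide left:
row 0: [0, 0, 2] -> [2, 0, 0]
row 1: [8, 0, 8] -> [16, 0, 0]
row 2: [64, 0, 4] -> [64, 4, 0]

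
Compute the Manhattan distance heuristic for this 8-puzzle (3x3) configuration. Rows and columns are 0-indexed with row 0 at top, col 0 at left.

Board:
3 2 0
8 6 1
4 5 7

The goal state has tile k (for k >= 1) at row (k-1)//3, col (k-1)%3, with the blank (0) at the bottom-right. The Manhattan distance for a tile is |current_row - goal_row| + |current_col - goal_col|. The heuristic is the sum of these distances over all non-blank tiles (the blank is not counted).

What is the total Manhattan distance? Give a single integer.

Tile 3: at (0,0), goal (0,2), distance |0-0|+|0-2| = 2
Tile 2: at (0,1), goal (0,1), distance |0-0|+|1-1| = 0
Tile 8: at (1,0), goal (2,1), distance |1-2|+|0-1| = 2
Tile 6: at (1,1), goal (1,2), distance |1-1|+|1-2| = 1
Tile 1: at (1,2), goal (0,0), distance |1-0|+|2-0| = 3
Tile 4: at (2,0), goal (1,0), distance |2-1|+|0-0| = 1
Tile 5: at (2,1), goal (1,1), distance |2-1|+|1-1| = 1
Tile 7: at (2,2), goal (2,0), distance |2-2|+|2-0| = 2
Sum: 2 + 0 + 2 + 1 + 3 + 1 + 1 + 2 = 12

Answer: 12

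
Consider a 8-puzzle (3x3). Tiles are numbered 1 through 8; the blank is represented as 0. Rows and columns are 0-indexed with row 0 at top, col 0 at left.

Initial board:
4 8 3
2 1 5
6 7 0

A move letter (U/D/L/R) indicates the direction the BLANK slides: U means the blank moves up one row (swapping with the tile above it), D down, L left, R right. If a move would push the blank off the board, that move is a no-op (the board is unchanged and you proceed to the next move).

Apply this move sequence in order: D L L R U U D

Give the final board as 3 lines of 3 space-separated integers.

Answer: 4 8 3
2 0 5
6 1 7

Derivation:
After move 1 (D):
4 8 3
2 1 5
6 7 0

After move 2 (L):
4 8 3
2 1 5
6 0 7

After move 3 (L):
4 8 3
2 1 5
0 6 7

After move 4 (R):
4 8 3
2 1 5
6 0 7

After move 5 (U):
4 8 3
2 0 5
6 1 7

After move 6 (U):
4 0 3
2 8 5
6 1 7

After move 7 (D):
4 8 3
2 0 5
6 1 7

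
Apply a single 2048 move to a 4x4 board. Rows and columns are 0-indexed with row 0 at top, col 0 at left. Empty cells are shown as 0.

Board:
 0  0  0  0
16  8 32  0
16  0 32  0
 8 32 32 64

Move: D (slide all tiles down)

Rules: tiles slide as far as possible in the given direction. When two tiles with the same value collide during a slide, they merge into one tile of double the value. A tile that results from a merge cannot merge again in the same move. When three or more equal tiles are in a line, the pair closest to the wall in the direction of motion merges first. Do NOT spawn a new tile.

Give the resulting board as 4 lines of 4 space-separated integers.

Answer:  0  0  0  0
 0  0  0  0
32  8 32  0
 8 32 64 64

Derivation:
Slide down:
col 0: [0, 16, 16, 8] -> [0, 0, 32, 8]
col 1: [0, 8, 0, 32] -> [0, 0, 8, 32]
col 2: [0, 32, 32, 32] -> [0, 0, 32, 64]
col 3: [0, 0, 0, 64] -> [0, 0, 0, 64]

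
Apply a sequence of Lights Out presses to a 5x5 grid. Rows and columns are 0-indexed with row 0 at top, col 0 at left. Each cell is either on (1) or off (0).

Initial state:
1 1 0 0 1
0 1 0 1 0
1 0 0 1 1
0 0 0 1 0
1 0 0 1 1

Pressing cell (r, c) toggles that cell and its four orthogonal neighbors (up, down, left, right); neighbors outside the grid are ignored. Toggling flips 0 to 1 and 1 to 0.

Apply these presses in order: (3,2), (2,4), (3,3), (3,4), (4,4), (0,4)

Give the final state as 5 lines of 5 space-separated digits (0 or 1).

After press 1 at (3,2):
1 1 0 0 1
0 1 0 1 0
1 0 1 1 1
0 1 1 0 0
1 0 1 1 1

After press 2 at (2,4):
1 1 0 0 1
0 1 0 1 1
1 0 1 0 0
0 1 1 0 1
1 0 1 1 1

After press 3 at (3,3):
1 1 0 0 1
0 1 0 1 1
1 0 1 1 0
0 1 0 1 0
1 0 1 0 1

After press 4 at (3,4):
1 1 0 0 1
0 1 0 1 1
1 0 1 1 1
0 1 0 0 1
1 0 1 0 0

After press 5 at (4,4):
1 1 0 0 1
0 1 0 1 1
1 0 1 1 1
0 1 0 0 0
1 0 1 1 1

After press 6 at (0,4):
1 1 0 1 0
0 1 0 1 0
1 0 1 1 1
0 1 0 0 0
1 0 1 1 1

Answer: 1 1 0 1 0
0 1 0 1 0
1 0 1 1 1
0 1 0 0 0
1 0 1 1 1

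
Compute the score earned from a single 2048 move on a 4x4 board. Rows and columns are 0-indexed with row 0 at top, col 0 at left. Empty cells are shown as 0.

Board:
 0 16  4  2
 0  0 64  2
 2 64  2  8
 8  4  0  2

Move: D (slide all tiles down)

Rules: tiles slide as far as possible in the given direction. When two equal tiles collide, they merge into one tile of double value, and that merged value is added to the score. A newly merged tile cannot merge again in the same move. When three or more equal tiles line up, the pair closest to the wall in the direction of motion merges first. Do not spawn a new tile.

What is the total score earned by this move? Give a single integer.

Answer: 4

Derivation:
Slide down:
col 0: [0, 0, 2, 8] -> [0, 0, 2, 8]  score +0 (running 0)
col 1: [16, 0, 64, 4] -> [0, 16, 64, 4]  score +0 (running 0)
col 2: [4, 64, 2, 0] -> [0, 4, 64, 2]  score +0 (running 0)
col 3: [2, 2, 8, 2] -> [0, 4, 8, 2]  score +4 (running 4)
Board after move:
 0  0  0  0
 0 16  4  4
 2 64 64  8
 8  4  2  2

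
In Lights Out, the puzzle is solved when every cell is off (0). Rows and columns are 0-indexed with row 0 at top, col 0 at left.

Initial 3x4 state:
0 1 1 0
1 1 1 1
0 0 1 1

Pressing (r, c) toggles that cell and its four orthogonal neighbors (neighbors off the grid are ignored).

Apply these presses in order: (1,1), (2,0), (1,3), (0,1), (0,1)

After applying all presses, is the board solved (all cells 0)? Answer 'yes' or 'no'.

After press 1 at (1,1):
0 0 1 0
0 0 0 1
0 1 1 1

After press 2 at (2,0):
0 0 1 0
1 0 0 1
1 0 1 1

After press 3 at (1,3):
0 0 1 1
1 0 1 0
1 0 1 0

After press 4 at (0,1):
1 1 0 1
1 1 1 0
1 0 1 0

After press 5 at (0,1):
0 0 1 1
1 0 1 0
1 0 1 0

Lights still on: 6

Answer: no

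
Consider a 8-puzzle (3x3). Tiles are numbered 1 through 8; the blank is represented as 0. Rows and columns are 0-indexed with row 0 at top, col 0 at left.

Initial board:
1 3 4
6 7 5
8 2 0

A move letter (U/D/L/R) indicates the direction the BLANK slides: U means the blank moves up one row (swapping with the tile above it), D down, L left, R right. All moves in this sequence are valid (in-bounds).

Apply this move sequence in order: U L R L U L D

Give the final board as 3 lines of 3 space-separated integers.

Answer: 6 1 4
0 3 7
8 2 5

Derivation:
After move 1 (U):
1 3 4
6 7 0
8 2 5

After move 2 (L):
1 3 4
6 0 7
8 2 5

After move 3 (R):
1 3 4
6 7 0
8 2 5

After move 4 (L):
1 3 4
6 0 7
8 2 5

After move 5 (U):
1 0 4
6 3 7
8 2 5

After move 6 (L):
0 1 4
6 3 7
8 2 5

After move 7 (D):
6 1 4
0 3 7
8 2 5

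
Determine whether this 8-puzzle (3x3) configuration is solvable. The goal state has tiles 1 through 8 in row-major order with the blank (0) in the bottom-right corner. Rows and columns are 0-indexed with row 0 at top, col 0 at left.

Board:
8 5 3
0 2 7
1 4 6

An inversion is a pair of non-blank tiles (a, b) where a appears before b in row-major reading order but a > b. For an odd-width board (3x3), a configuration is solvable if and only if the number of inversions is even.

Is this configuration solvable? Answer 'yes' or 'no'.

Answer: no

Derivation:
Inversions (pairs i<j in row-major order where tile[i] > tile[j] > 0): 17
17 is odd, so the puzzle is not solvable.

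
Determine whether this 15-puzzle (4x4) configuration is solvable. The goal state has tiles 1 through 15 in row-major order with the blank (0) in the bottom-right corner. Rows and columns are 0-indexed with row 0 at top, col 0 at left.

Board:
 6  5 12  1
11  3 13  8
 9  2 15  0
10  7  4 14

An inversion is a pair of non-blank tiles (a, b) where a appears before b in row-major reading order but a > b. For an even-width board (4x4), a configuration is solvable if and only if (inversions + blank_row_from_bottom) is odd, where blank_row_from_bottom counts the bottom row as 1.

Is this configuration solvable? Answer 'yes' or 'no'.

Answer: yes

Derivation:
Inversions: 45
Blank is in row 2 (0-indexed from top), which is row 2 counting from the bottom (bottom = 1).
45 + 2 = 47, which is odd, so the puzzle is solvable.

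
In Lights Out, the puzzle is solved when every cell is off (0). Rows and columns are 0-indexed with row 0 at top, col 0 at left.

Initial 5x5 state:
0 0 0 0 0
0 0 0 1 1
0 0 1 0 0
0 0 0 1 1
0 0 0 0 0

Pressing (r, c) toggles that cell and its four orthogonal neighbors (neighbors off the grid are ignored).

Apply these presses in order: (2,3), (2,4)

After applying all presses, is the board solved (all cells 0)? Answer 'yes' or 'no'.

After press 1 at (2,3):
0 0 0 0 0
0 0 0 0 1
0 0 0 1 1
0 0 0 0 1
0 0 0 0 0

After press 2 at (2,4):
0 0 0 0 0
0 0 0 0 0
0 0 0 0 0
0 0 0 0 0
0 0 0 0 0

Lights still on: 0

Answer: yes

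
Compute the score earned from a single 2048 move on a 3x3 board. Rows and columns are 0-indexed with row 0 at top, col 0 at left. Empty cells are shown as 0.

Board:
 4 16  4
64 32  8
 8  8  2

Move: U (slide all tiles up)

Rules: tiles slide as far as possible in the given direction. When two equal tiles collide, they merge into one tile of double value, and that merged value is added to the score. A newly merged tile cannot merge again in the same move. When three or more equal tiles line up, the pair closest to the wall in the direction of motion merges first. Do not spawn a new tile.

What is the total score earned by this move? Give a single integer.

Answer: 0

Derivation:
Slide up:
col 0: [4, 64, 8] -> [4, 64, 8]  score +0 (running 0)
col 1: [16, 32, 8] -> [16, 32, 8]  score +0 (running 0)
col 2: [4, 8, 2] -> [4, 8, 2]  score +0 (running 0)
Board after move:
 4 16  4
64 32  8
 8  8  2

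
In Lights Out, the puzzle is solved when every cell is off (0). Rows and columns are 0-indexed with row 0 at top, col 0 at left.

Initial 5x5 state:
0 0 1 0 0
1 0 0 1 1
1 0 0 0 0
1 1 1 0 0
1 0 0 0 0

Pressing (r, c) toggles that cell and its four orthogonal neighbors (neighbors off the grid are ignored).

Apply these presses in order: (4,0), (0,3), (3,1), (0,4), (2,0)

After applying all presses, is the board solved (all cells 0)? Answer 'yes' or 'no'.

Answer: yes

Derivation:
After press 1 at (4,0):
0 0 1 0 0
1 0 0 1 1
1 0 0 0 0
0 1 1 0 0
0 1 0 0 0

After press 2 at (0,3):
0 0 0 1 1
1 0 0 0 1
1 0 0 0 0
0 1 1 0 0
0 1 0 0 0

After press 3 at (3,1):
0 0 0 1 1
1 0 0 0 1
1 1 0 0 0
1 0 0 0 0
0 0 0 0 0

After press 4 at (0,4):
0 0 0 0 0
1 0 0 0 0
1 1 0 0 0
1 0 0 0 0
0 0 0 0 0

After press 5 at (2,0):
0 0 0 0 0
0 0 0 0 0
0 0 0 0 0
0 0 0 0 0
0 0 0 0 0

Lights still on: 0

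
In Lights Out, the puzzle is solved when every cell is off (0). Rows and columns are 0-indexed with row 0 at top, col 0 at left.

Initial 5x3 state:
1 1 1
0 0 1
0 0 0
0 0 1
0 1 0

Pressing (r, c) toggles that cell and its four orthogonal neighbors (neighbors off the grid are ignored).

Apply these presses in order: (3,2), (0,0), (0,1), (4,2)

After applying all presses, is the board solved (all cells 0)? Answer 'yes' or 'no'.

Answer: no

Derivation:
After press 1 at (3,2):
1 1 1
0 0 1
0 0 1
0 1 0
0 1 1

After press 2 at (0,0):
0 0 1
1 0 1
0 0 1
0 1 0
0 1 1

After press 3 at (0,1):
1 1 0
1 1 1
0 0 1
0 1 0
0 1 1

After press 4 at (4,2):
1 1 0
1 1 1
0 0 1
0 1 1
0 0 0

Lights still on: 8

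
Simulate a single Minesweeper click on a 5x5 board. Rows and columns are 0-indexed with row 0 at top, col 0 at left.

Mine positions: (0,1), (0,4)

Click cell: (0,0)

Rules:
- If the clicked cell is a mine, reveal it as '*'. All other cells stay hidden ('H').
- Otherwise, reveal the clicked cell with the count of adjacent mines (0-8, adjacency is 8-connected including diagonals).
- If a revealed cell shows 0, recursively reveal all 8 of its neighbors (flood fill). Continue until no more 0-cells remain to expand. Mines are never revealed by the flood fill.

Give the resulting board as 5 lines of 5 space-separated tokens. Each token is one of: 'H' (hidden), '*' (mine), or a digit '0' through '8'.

1 H H H H
H H H H H
H H H H H
H H H H H
H H H H H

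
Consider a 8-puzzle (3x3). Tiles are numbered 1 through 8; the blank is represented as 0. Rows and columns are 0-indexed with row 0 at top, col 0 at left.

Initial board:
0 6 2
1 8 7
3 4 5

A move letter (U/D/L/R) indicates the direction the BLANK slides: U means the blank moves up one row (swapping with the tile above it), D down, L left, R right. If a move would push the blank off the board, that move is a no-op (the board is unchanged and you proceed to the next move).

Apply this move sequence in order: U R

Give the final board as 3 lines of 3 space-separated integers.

Answer: 6 0 2
1 8 7
3 4 5

Derivation:
After move 1 (U):
0 6 2
1 8 7
3 4 5

After move 2 (R):
6 0 2
1 8 7
3 4 5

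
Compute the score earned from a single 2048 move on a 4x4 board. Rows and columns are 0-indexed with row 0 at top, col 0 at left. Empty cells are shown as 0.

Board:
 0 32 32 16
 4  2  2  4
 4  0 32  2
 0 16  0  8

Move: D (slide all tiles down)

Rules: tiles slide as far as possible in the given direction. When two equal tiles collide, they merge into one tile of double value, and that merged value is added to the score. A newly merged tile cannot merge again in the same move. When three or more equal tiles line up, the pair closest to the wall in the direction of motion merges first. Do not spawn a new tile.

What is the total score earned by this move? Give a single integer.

Answer: 8

Derivation:
Slide down:
col 0: [0, 4, 4, 0] -> [0, 0, 0, 8]  score +8 (running 8)
col 1: [32, 2, 0, 16] -> [0, 32, 2, 16]  score +0 (running 8)
col 2: [32, 2, 32, 0] -> [0, 32, 2, 32]  score +0 (running 8)
col 3: [16, 4, 2, 8] -> [16, 4, 2, 8]  score +0 (running 8)
Board after move:
 0  0  0 16
 0 32 32  4
 0  2  2  2
 8 16 32  8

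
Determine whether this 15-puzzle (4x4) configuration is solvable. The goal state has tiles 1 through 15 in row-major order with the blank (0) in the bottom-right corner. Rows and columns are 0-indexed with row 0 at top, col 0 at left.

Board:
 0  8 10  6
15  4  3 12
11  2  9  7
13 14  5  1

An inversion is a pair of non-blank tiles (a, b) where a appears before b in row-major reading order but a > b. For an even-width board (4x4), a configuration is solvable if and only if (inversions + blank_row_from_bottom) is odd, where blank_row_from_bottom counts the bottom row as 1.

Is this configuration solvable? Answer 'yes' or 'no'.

Inversions: 58
Blank is in row 0 (0-indexed from top), which is row 4 counting from the bottom (bottom = 1).
58 + 4 = 62, which is even, so the puzzle is not solvable.

Answer: no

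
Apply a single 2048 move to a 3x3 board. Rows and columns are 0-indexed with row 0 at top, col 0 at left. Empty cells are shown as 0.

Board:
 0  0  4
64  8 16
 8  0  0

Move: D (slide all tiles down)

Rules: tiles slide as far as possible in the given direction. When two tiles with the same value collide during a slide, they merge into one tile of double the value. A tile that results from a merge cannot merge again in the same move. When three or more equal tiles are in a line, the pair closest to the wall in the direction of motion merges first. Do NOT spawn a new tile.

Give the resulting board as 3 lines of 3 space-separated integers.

Answer:  0  0  0
64  0  4
 8  8 16

Derivation:
Slide down:
col 0: [0, 64, 8] -> [0, 64, 8]
col 1: [0, 8, 0] -> [0, 0, 8]
col 2: [4, 16, 0] -> [0, 4, 16]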